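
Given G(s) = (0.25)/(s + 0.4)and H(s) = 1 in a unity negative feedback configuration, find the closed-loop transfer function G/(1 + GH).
Closed-loop T = G/(1+GH).
Numerator: G_num * H_den = 0.25.
Denominator: G_den * H_den + G_num * H_num = (s + 0.4) + (0.25) = s + 0.65.
T(s) = (0.25)/(s + 0.65)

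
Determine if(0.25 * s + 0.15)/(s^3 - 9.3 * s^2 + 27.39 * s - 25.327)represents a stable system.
Denominator: s^3 - 9.3*s^2 + 27.39*s - 25.327 = (s - 3.1)(s - 4.3)(s - 1.9). Poles: 1.9, 3.1, 4.3. All Re(p)<0: No (unstable)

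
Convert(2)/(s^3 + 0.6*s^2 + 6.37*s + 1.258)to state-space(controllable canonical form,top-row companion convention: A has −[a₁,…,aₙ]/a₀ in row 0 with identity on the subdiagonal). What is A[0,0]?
Reachable canonical form for den = s^3 + 0.6*s^2 + 6.37*s + 1.258: top row of A = -[a₁,a₂,...,aₙ]/a₀, ones on the subdiagonal, zeros elsewhere.
A = [[-0.6, -6.37, -1.258], [1, 0, 0], [0, 1, 0]].
A[0,0] = -0.6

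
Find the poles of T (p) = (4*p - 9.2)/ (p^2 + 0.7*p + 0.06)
Set denominator = 0: p^2 + 0.7*p + 0.06 = (p + 0.6)(p + 0.1) = 0 → Poles: -0.1, -0.6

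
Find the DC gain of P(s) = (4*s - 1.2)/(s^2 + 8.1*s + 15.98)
DC gain = P(0) = num(0)/den(0) = -1.2/15.98 = -0.07509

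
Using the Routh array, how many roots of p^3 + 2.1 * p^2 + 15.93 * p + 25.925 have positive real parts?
Routh array:
p^3: [1, 15.93]; p^2: [2.1, 25.925]; p^1: [3.58476]; p^0: [25.925]
First column: [1, 2.1, 3.58476, 25.925]. Sign changes = RHP roots = 0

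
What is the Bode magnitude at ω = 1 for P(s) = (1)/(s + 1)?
Substitute s = j*1: P(j1) = 0.5 - 0.5j.
|P(j1)| = sqrt(Re² + Im²) = 0.7071.
20*log₁₀(0.7071) = -3.01 dB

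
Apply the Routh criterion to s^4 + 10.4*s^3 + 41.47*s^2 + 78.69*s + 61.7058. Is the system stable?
Routh array:
s^4: [1, 41.47, 61.7058]; s^3: [10.4, 78.69]; s^2: [33.9037, 61.7058]; s^1: [59.7616]; s^0: [61.7058]
First column: [1, 10.4, 33.9037, 59.7616, 61.7058]. Sign changes = 0.
Yes, stable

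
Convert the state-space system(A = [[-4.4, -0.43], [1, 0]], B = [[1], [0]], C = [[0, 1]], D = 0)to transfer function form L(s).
L(s) = C(sI - A)⁻¹B + D.
Characteristic polynomial det(sI - A) = s^2 + 4.4*s + 0.43.
Numerator from C·adj(sI-A)·B + D·det(sI-A) = 1.
L(s) = (1)/(s^2 + 4.4*s + 0.43)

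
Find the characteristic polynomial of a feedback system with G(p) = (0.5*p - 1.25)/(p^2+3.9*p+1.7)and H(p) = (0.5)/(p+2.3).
Characteristic poly = G_den * H_den + G_num * H_num = (p^3 + 6.2*p^2 + 10.67*p + 3.91) + (0.25*p - 0.625) = p^3 + 6.2*p^2 + 10.92*p + 3.285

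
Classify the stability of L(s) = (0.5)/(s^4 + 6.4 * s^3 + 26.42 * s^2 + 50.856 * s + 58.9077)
Denominator: s^4 + 6.4*s^3 + 26.42*s^2 + 50.856*s + 58.9077 = (s^2 + 3*s + 5.49)(s^2 + 3.4*s + 10.73). Poles: -1.5 + 1.8j, -1.5 - 1.8j, -1.7 + 2.8j, -1.7 - 2.8j. Stable (all poles in LHP)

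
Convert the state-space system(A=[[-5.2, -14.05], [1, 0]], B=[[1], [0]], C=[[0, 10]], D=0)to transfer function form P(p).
P(p) = C(pI - A)⁻¹B + D.
Characteristic polynomial det(pI - A) = p^2 + 5.2*p + 14.05.
Numerator from C·adj(pI-A)·B + D·det(pI-A) = 10.
P(p) = (10)/(p^2 + 5.2*p + 14.05)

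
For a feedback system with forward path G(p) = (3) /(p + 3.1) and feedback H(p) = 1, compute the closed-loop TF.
Closed-loop T = G/(1+GH).
Numerator: G_num * H_den = 3.
Denominator: G_den * H_den + G_num * H_num = (p + 3.1) + (3) = p + 6.1.
T(p) = (3)/(p + 6.1)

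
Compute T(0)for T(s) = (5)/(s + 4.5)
DC gain = T(0) = num(0)/den(0) = 5/4.5 = 1.111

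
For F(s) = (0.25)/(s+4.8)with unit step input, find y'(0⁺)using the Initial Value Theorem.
IVT: y'(0⁺) = lim_{s→∞} s²·Y(s) = lim_{s→∞} s·F(s).
deg(num) = 0, deg(den) = 1, relative degree = 1, so s·F(s) → (leading num)/(leading den) = 0.25/1 = 0.25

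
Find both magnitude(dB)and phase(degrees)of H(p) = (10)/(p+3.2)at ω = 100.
Substitute p = j*100: H(j100) = 0.00319673 - 0.0998977j.
|H| = 20*log₁₀(sqrt(Re²+Im²)) = -20.00 dB.
∠H = atan2(Im, Re) = -88.17°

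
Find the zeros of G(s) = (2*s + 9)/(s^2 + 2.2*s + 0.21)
Set numerator = 0: 2*s + 9 = 0 → Zeros: -4.5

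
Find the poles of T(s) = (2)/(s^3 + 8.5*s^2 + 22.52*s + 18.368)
Set denominator = 0: s^3 + 8.5*s^2 + 22.52*s + 18.368 = (s + 4.1)(s + 2.8)(s + 1.6) = 0 → Poles: -1.6, -2.8, -4.1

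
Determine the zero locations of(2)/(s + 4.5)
Numerator is a nonzero constant (2) → Zeros: none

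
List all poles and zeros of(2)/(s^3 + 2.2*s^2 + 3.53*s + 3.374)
Set denominator = 0: s^3 + 2.2*s^2 + 3.53*s + 3.374 = (s + 1.4)(s^2 + 0.8*s + 2.41) = 0 → Poles: -0.4 + 1.5j, -0.4 - 1.5j, -1.4
Numerator is a nonzero constant (2) → Zeros: none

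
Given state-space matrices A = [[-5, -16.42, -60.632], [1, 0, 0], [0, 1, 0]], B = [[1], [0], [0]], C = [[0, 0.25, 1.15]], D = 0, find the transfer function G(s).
G(s) = C(sI - A)⁻¹B + D.
Characteristic polynomial det(sI - A) = s^3 + 5*s^2 + 16.42*s + 60.632.
Numerator from C·adj(sI-A)·B + D·det(sI-A) = 0.25*s + 1.15.
G(s) = (0.25*s + 1.15)/(s^3 + 5*s^2 + 16.42*s + 60.632)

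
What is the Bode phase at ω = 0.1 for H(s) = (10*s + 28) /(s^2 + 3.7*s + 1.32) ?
Substitute s = j*0.1: H(j0.1) = 19.9946 - 4.88397j.
∠H(j0.1) = atan2(Im, Re) = atan2(-4.88397, 19.9946) = -13.73°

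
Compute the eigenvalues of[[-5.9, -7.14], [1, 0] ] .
Eigenvalues solve det(λI - A) = 0.
Characteristic polynomial: λ^2 + 5.9*λ + 7.14 = 0.
Factor: (λ + 1.7)(λ + 4.2) = 0.
Roots: -1.7, -4.2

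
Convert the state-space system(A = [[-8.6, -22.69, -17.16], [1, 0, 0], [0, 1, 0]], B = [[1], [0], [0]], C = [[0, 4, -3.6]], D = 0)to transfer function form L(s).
L(s) = C(sI - A)⁻¹B + D.
Characteristic polynomial det(sI - A) = s^3 + 8.6*s^2 + 22.69*s + 17.16.
Numerator from C·adj(sI-A)·B + D·det(sI-A) = 4*s - 3.6.
L(s) = (4*s - 3.6)/(s^3 + 8.6*s^2 + 22.69*s + 17.16)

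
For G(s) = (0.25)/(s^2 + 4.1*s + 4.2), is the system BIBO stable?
Denominator: s^2 + 4.1*s + 4.2 = (s + 2)(s + 2.1). Poles: -2, -2.1. All Re(p)<0: Yes (stable)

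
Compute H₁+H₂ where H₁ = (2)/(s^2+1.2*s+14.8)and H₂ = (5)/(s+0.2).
Parallel: H = H₁ + H₂ = (n₁·d₂ + n₂·d₁)/(d₁·d₂).
n₁·d₂ = 2*s + 0.4. n₂·d₁ = 5*s^2 + 6*s + 74. Sum = 5*s^2 + 8*s + 74.4. d₁·d₂ = s^3 + 1.4*s^2 + 15.04*s + 2.96.
H(s) = (5*s^2 + 8*s + 74.4)/(s^3 + 1.4*s^2 + 15.04*s + 2.96)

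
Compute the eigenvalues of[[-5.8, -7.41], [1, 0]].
Eigenvalues solve det(λI - A) = 0.
Characteristic polynomial: λ^2 + 5.8*λ + 7.41 = 0.
Factor: (λ + 3.9)(λ + 1.9) = 0.
Roots: -1.9, -3.9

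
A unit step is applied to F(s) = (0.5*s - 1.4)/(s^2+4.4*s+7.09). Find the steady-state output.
FVT: lim_{t→∞} y(t) = lim_{s→0} s*Y(s) where Y(s) = F(s)/s.
= lim_{s→0} F(s) = F(0) = num(0)/den(0) = -1.4/7.09 = -0.1975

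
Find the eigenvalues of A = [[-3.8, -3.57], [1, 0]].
Eigenvalues solve det(λI - A) = 0.
Characteristic polynomial: λ^2 + 3.8*λ + 3.57 = 0.
Factor: (λ + 1.7)(λ + 2.1) = 0.
Roots: -1.7, -2.1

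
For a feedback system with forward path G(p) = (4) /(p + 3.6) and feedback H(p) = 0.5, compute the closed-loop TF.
Closed-loop T = G/(1+GH).
Numerator: G_num * H_den = 4.
Denominator: G_den * H_den + G_num * H_num = (p + 3.6) + (2) = p + 5.6.
T(p) = (4)/(p + 5.6)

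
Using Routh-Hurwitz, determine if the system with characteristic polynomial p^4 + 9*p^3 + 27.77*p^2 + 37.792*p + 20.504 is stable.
Routh array:
p^4: [1, 27.77, 20.504]; p^3: [9, 37.792]; p^2: [23.5709, 20.504]; p^1: [29.963]; p^0: [20.504]
First column: [1, 9, 23.5709, 29.963, 20.504]. Sign changes = 0.
Yes, stable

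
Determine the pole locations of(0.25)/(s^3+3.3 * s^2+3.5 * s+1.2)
Set denominator = 0: s^3 + 3.3*s^2 + 3.5*s + 1.2 = (s + 0.8)(s + 1)(s + 1.5) = 0 → Poles: -0.8, -1, -1.5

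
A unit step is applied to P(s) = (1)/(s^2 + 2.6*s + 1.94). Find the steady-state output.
FVT: lim_{t→∞} y(t) = lim_{s→0} s*Y(s) where Y(s) = P(s)/s.
= lim_{s→0} P(s) = P(0) = num(0)/den(0) = 1/1.94 = 0.5155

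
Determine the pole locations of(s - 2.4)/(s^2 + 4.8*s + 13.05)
Set denominator = 0: s^2 + 4.8*s + 13.05 = 0 → Poles: -2.4 + 2.7j, -2.4 - 2.7j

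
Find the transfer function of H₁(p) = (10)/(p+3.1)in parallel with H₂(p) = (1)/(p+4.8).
Parallel: H = H₁ + H₂ = (n₁·d₂ + n₂·d₁)/(d₁·d₂).
n₁·d₂ = 10*p + 48. n₂·d₁ = p + 3.1. Sum = 11*p + 51.1. d₁·d₂ = p^2 + 7.9*p + 14.88.
H(p) = (11*p + 51.1)/(p^2 + 7.9*p + 14.88)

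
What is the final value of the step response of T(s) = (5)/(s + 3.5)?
FVT: lim_{t→∞} y(t) = lim_{s→0} s*Y(s) where Y(s) = T(s)/s.
= lim_{s→0} T(s) = T(0) = num(0)/den(0) = 5/3.5 = 1.429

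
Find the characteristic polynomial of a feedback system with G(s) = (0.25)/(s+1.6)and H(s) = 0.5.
Characteristic poly = G_den * H_den + G_num * H_num = (s + 1.6) + (0.125) = s + 1.725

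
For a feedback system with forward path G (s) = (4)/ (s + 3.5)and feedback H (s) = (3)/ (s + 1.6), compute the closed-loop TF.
Closed-loop T = G/(1+GH).
Numerator: G_num * H_den = 4*s + 6.4.
Denominator: G_den * H_den + G_num * H_num = (s^2 + 5.1*s + 5.6) + (12) = s^2 + 5.1*s + 17.6.
T(s) = (4*s + 6.4)/(s^2 + 5.1*s + 17.6)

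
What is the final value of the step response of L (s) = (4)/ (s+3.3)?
FVT: lim_{t→∞} y(t) = lim_{s→0} s*Y(s) where Y(s) = L(s)/s.
= lim_{s→0} L(s) = L(0) = num(0)/den(0) = 4/3.3 = 1.212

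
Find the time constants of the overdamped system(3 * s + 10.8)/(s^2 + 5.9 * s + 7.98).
Overdamped: real poles at -3.8, -2.1. τ = -1/pole → τ₁ = 0.2632, τ₂ = 0.4762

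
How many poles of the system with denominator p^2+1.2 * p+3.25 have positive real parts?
Poles: -0.6 + 1.7j, -0.6 - 1.7j. RHP poles (Re>0): 0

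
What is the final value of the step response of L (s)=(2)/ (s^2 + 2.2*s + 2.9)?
FVT: lim_{t→∞} y(t) = lim_{s→0} s*Y(s) where Y(s) = L(s)/s.
= lim_{s→0} L(s) = L(0) = num(0)/den(0) = 2/2.9 = 0.6897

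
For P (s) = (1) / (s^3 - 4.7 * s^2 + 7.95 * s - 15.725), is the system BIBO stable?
Denominator: s^3 - 4.7*s^2 + 7.95*s - 15.725 = (s - 3.7)(s^2 - s + 4.25). Poles: 0.5 + 2j, 0.5 - 2j, 3.7. All Re(p)<0: No (unstable)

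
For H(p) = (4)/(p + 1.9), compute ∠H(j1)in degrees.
Substitute p = j*1: H(j1) = 1.64859 - 0.867679j.
∠H(j1) = atan2(Im, Re) = atan2(-0.867679, 1.64859) = -27.76°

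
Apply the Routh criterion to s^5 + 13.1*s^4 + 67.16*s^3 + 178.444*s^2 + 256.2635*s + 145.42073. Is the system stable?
Routh array:
s^5: [1, 67.16, 256.2635]; s^4: [13.1, 178.444, 145.42073]; s^3: [53.5383, 245.163]; s^2: [118.456, 145.42073]; s^1: [179.437]; s^0: [145.42073]
First column: [1, 13.1, 53.5383, 118.456, 179.437, 145.42073]. Sign changes = 0.
Yes, stable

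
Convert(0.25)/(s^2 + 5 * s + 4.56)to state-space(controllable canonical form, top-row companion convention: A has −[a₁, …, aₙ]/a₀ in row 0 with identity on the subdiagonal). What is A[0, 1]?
Reachable canonical form for den = s^2 + 5*s + 4.56: top row of A = -[a₁,a₂,...,aₙ]/a₀, ones on the subdiagonal, zeros elsewhere.
A = [[-5, -4.56], [1, 0]].
A[0,1] = -4.56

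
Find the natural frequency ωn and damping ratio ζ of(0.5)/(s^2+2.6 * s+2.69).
Underdamped: complex pole -1.3 + 1j. ωn = |pole| = 1.64, ζ = -Re(pole)/ωn = 0.7926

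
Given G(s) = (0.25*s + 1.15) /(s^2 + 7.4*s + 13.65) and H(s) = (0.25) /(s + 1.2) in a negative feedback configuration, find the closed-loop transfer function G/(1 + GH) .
Closed-loop T = G/(1+GH).
Numerator: G_num * H_den = 0.25*s^2 + 1.45*s + 1.38.
Denominator: G_den * H_den + G_num * H_num = (s^3 + 8.6*s^2 + 22.53*s + 16.38) + (0.0625*s + 0.2875) = s^3 + 8.6*s^2 + 22.5925*s + 16.6675.
T(s) = (0.25*s^2 + 1.45*s + 1.38)/(s^3 + 8.6*s^2 + 22.5925*s + 16.6675)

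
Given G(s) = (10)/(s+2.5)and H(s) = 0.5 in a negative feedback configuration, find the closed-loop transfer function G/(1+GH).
Closed-loop T = G/(1+GH).
Numerator: G_num * H_den = 10.
Denominator: G_den * H_den + G_num * H_num = (s + 2.5) + (5) = s + 7.5.
T(s) = (10)/(s + 7.5)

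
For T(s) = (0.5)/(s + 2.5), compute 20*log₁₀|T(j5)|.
Substitute s = j*5: T(j5) = 0.04 - 0.08j.
|T(j5)| = sqrt(Re² + Im²) = 0.08944.
20*log₁₀(0.08944) = -20.97 dB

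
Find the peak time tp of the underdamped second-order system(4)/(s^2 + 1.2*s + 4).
Standard form: ωn²/(s²+2ζωn·s+ωn²) → ωn = 2, ζ = 0.3.
ωd = ωn·√(1-ζ²) = 2·√(1-0.3²) = 1.908.
tp = π/ωd = π/1.908 = 1.647 s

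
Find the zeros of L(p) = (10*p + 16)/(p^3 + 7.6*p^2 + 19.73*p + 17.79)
Set numerator = 0: 10*p + 16 = 0 → Zeros: -1.6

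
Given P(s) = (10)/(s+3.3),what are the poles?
Set denominator = 0: s + 3.3 = 0 → Poles: -3.3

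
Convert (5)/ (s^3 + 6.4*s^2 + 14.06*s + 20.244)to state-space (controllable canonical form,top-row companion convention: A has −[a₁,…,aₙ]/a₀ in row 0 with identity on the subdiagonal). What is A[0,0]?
Reachable canonical form for den = s^3 + 6.4*s^2 + 14.06*s + 20.244: top row of A = -[a₁,a₂,...,aₙ]/a₀, ones on the subdiagonal, zeros elsewhere.
A = [[-6.4, -14.06, -20.244], [1, 0, 0], [0, 1, 0]].
A[0,0] = -6.4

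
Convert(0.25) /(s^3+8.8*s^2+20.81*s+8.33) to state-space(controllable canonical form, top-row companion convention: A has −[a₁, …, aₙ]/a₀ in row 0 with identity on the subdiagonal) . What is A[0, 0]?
Reachable canonical form for den = s^3 + 8.8*s^2 + 20.81*s + 8.33: top row of A = -[a₁,a₂,...,aₙ]/a₀, ones on the subdiagonal, zeros elsewhere.
A = [[-8.8, -20.81, -8.33], [1, 0, 0], [0, 1, 0]].
A[0,0] = -8.8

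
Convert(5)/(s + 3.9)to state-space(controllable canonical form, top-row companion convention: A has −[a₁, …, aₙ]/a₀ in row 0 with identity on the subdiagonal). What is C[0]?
Reachable canonical form: C = numerator coefficients (right-aligned, zero-padded to length n).
num = 5, C = [[5]].
C[0] = 5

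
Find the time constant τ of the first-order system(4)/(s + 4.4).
First-order system: τ = -1/pole. Pole = -4.4. τ = -1/(-4.4) = 0.2273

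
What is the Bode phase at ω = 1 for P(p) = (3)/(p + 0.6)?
Substitute p = j*1: P(j1) = 1.32353 - 2.20588j.
∠P(j1) = atan2(Im, Re) = atan2(-2.20588, 1.32353) = -59.04°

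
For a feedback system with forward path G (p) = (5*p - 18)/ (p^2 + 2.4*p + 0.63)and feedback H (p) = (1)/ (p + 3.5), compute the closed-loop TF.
Closed-loop T = G/(1+GH).
Numerator: G_num * H_den = 5*p^2 - 0.5*p - 63.
Denominator: G_den * H_den + G_num * H_num = (p^3 + 5.9*p^2 + 9.03*p + 2.205) + (5*p - 18) = p^3 + 5.9*p^2 + 14.03*p - 15.795.
T(p) = (5*p^2 - 0.5*p - 63)/(p^3 + 5.9*p^2 + 14.03*p - 15.795)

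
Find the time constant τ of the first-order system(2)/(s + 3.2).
First-order system: τ = -1/pole. Pole = -3.2. τ = -1/(-3.2) = 0.3125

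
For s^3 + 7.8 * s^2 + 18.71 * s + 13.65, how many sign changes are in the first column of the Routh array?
Routh array:
s^3: [1, 18.71]; s^2: [7.8, 13.65]; s^1: [16.96]; s^0: [13.65]
First column: [1, 7.8, 16.96, 13.65]. Sign changes = 0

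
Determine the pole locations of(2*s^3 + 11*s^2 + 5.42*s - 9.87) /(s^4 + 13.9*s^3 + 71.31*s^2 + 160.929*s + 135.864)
Set denominator = 0: s^4 + 13.9*s^3 + 71.31*s^2 + 160.929*s + 135.864 = (s + 3.7)(s + 4.8)(s^2 + 5.4*s + 7.65) = 0 → Poles: -2.7 + 0.6j, -2.7 - 0.6j, -3.7, -4.8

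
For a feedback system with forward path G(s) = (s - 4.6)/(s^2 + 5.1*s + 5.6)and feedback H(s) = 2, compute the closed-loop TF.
Closed-loop T = G/(1+GH).
Numerator: G_num * H_den = s - 4.6.
Denominator: G_den * H_den + G_num * H_num = (s^2 + 5.1*s + 5.6) + (2*s - 9.2) = s^2 + 7.1*s - 3.6.
T(s) = (s - 4.6)/(s^2 + 7.1*s - 3.6)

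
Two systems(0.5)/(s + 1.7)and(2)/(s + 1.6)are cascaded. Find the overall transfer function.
Series: H = H₁ · H₂ = (n₁·n₂)/(d₁·d₂).
Num: n₁·n₂ = 1. Den: d₁·d₂ = s^2 + 3.3*s + 2.72.
H(s) = (1)/(s^2 + 3.3*s + 2.72)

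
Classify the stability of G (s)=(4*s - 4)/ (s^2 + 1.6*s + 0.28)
Denominator: s^2 + 1.6*s + 0.28 = (s + 0.2)(s + 1.4). Poles: -0.2, -1.4. Stable (all poles in LHP)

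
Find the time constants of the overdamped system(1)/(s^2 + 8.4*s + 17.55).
Overdamped: real poles at -3.9, -4.5. τ = -1/pole → τ₁ = 0.2564, τ₂ = 0.2222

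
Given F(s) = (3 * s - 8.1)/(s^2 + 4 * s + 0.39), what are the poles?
Set denominator = 0: s^2 + 4*s + 0.39 = (s + 0.1)(s + 3.9) = 0 → Poles: -0.1, -3.9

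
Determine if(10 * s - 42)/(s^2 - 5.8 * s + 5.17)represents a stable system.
Denominator: s^2 - 5.8*s + 5.17 = (s - 1.1)(s - 4.7). Poles: 1.1, 4.7. All Re(p)<0: No (unstable)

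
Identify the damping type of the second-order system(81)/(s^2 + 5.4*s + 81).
Standard form: ωn²/(s²+2ζωn·s+ωn²) gives ωn=9, ζ=0.3.
Underdamped (ζ = 0.3 < 1)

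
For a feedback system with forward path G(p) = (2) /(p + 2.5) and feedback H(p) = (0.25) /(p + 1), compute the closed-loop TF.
Closed-loop T = G/(1+GH).
Numerator: G_num * H_den = 2*p + 2.
Denominator: G_den * H_den + G_num * H_num = (p^2 + 3.5*p + 2.5) + (0.5) = p^2 + 3.5*p + 3.
T(p) = (2*p + 2)/(p^2 + 3.5*p + 3)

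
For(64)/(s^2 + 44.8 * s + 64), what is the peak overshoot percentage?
Standard form: ωn²/(s²+2ζωn·s+ωn²) → ωn = 8, ζ = 2.8.
ζ ≥ 1, so the response is non-oscillatory: peak overshoot = 0%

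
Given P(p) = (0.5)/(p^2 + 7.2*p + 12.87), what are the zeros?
Numerator is a nonzero constant (0.5) → Zeros: none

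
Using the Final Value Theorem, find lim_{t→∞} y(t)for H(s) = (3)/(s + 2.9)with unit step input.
FVT: lim_{t→∞} y(t) = lim_{s→0} s*Y(s) where Y(s) = H(s)/s.
= lim_{s→0} H(s) = H(0) = num(0)/den(0) = 3/2.9 = 1.034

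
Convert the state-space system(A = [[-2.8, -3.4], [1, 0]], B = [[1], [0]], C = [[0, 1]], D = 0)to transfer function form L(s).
L(s) = C(sI - A)⁻¹B + D.
Characteristic polynomial det(sI - A) = s^2 + 2.8*s + 3.4.
Numerator from C·adj(sI-A)·B + D·det(sI-A) = 1.
L(s) = (1)/(s^2 + 2.8*s + 3.4)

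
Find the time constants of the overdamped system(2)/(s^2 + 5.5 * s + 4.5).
Overdamped: real poles at -4.5, -1. τ = -1/pole → τ₁ = 0.2222, τ₂ = 1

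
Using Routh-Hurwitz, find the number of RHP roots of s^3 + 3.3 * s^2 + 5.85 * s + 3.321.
Routh array:
s^3: [1, 5.85]; s^2: [3.3, 3.321]; s^1: [4.84364]; s^0: [3.321]
First column: [1, 3.3, 4.84364, 3.321]. Sign changes = RHP roots = 0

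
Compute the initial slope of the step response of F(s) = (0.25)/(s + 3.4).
IVT: y'(0⁺) = lim_{s→∞} s²·Y(s) = lim_{s→∞} s·F(s).
deg(num) = 0, deg(den) = 1, relative degree = 1, so s·F(s) → (leading num)/(leading den) = 0.25/1 = 0.25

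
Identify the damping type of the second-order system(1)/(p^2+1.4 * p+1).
Standard form: ωn²/(p²+2ζωn·p+ωn²) gives ωn=1, ζ=0.7.
Underdamped (ζ = 0.7 < 1)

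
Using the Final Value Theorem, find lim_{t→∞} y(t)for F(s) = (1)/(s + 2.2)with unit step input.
FVT: lim_{t→∞} y(t) = lim_{s→0} s*Y(s) where Y(s) = F(s)/s.
= lim_{s→0} F(s) = F(0) = num(0)/den(0) = 1/2.2 = 0.4545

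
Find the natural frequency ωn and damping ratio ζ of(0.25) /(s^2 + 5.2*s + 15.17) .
Underdamped: complex pole -2.6 + 2.9j. ωn = |pole| = 3.895, ζ = -Re(pole)/ωn = 0.6675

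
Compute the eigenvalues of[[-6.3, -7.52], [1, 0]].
Eigenvalues solve det(λI - A) = 0.
Characteristic polynomial: λ^2 + 6.3*λ + 7.52 = 0.
Factor: (λ + 4.7)(λ + 1.6) = 0.
Roots: -1.6, -4.7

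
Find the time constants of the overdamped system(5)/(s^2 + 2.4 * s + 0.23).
Overdamped: real poles at -2.3, -0.1. τ = -1/pole → τ₁ = 0.4348, τ₂ = 10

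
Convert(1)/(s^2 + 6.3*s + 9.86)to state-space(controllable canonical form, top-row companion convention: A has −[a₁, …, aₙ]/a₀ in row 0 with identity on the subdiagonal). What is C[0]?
Reachable canonical form: C = numerator coefficients (right-aligned, zero-padded to length n).
num = 1, C = [[0, 1]].
C[0] = 0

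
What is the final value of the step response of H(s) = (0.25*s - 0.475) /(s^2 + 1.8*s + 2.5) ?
FVT: lim_{t→∞} y(t) = lim_{s→0} s*Y(s) where Y(s) = H(s)/s.
= lim_{s→0} H(s) = H(0) = num(0)/den(0) = -0.475/2.5 = -0.19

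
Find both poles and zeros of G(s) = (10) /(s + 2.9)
Set denominator = 0: s + 2.9 = 0 → Poles: -2.9
Numerator is a nonzero constant (10) → Zeros: none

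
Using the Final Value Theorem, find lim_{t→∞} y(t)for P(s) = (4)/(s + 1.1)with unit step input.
FVT: lim_{t→∞} y(t) = lim_{s→0} s*Y(s) where Y(s) = P(s)/s.
= lim_{s→0} P(s) = P(0) = num(0)/den(0) = 4/1.1 = 3.636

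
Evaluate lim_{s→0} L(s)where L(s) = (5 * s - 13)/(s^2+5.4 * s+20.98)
DC gain = L(0) = num(0)/den(0) = -13/20.98 = -0.6196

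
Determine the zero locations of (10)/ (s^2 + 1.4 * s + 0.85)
Numerator is a nonzero constant (10) → Zeros: none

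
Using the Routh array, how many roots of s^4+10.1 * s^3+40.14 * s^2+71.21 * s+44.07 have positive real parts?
Routh array:
s^4: [1, 40.14, 44.07]; s^3: [10.1, 71.21]; s^2: [33.0895, 44.07]; s^1: [57.7584]; s^0: [44.07]
First column: [1, 10.1, 33.0895, 57.7584, 44.07]. Sign changes = RHP roots = 0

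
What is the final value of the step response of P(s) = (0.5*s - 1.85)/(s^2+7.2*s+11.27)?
FVT: lim_{t→∞} y(t) = lim_{s→0} s*Y(s) where Y(s) = P(s)/s.
= lim_{s→0} P(s) = P(0) = num(0)/den(0) = -1.85/11.27 = -0.1642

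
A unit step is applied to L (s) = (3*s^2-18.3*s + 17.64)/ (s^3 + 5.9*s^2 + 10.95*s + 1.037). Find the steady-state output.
FVT: lim_{t→∞} y(t) = lim_{s→0} s*Y(s) where Y(s) = L(s)/s.
= lim_{s→0} L(s) = L(0) = num(0)/den(0) = 17.64/1.037 = 17.01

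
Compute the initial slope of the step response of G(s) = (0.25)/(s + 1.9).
IVT: y'(0⁺) = lim_{s→∞} s²·Y(s) = lim_{s→∞} s·G(s).
deg(num) = 0, deg(den) = 1, relative degree = 1, so s·G(s) → (leading num)/(leading den) = 0.25/1 = 0.25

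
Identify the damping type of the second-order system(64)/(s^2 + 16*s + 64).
Standard form: ωn²/(s²+2ζωn·s+ωn²) gives ωn=8, ζ=1.
Critically damped (ζ = 1)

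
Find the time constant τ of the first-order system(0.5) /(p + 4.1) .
First-order system: τ = -1/pole. Pole = -4.1. τ = -1/(-4.1) = 0.2439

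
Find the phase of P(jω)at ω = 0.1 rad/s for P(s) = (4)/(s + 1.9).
Substitute s = j*0.1: P(j0.1) = 2.09945 - 0.110497j.
∠P(j0.1) = atan2(Im, Re) = atan2(-0.110497, 2.09945) = -3.01°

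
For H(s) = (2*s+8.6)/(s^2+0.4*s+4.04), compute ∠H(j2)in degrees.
Substitute s = j*2: H(j2) = 5.52369 - 10.4738j.
∠H(j2) = atan2(Im, Re) = atan2(-10.4738, 5.52369) = -62.19°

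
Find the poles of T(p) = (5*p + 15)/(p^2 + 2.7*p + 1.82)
Set denominator = 0: p^2 + 2.7*p + 1.82 = (p + 1.4)(p + 1.3) = 0 → Poles: -1.3, -1.4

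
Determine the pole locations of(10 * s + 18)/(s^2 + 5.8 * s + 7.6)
Set denominator = 0: s^2 + 5.8*s + 7.6 = (s + 3.8)(s + 2) = 0 → Poles: -2, -3.8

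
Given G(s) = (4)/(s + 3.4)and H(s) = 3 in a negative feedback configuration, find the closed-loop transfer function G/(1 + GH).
Closed-loop T = G/(1+GH).
Numerator: G_num * H_den = 4.
Denominator: G_den * H_den + G_num * H_num = (s + 3.4) + (12) = s + 15.4.
T(s) = (4)/(s + 15.4)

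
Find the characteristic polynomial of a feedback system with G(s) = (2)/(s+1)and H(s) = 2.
Characteristic poly = G_den * H_den + G_num * H_num = (s + 1) + (4) = s + 5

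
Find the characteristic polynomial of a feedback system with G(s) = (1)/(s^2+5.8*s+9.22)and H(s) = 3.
Characteristic poly = G_den * H_den + G_num * H_num = (s^2 + 5.8*s + 9.22) + (3) = s^2 + 5.8*s + 12.22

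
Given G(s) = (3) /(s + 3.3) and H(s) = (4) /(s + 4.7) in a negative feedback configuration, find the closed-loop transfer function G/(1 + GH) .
Closed-loop T = G/(1+GH).
Numerator: G_num * H_den = 3*s + 14.1.
Denominator: G_den * H_den + G_num * H_num = (s^2 + 8*s + 15.51) + (12) = s^2 + 8*s + 27.51.
T(s) = (3*s + 14.1)/(s^2 + 8*s + 27.51)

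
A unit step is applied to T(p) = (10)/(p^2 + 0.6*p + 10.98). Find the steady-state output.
FVT: lim_{t→∞} y(t) = lim_{p→0} p*Y(p) where Y(p) = T(p)/p.
= lim_{p→0} T(p) = T(0) = num(0)/den(0) = 10/10.98 = 0.9107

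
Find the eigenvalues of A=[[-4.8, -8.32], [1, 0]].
Eigenvalues solve det(λI - A) = 0.
Characteristic polynomial: λ^2 + 4.8*λ + 8.32 = 0.
Roots: -2.4 + 1.6j, -2.4 - 1.6j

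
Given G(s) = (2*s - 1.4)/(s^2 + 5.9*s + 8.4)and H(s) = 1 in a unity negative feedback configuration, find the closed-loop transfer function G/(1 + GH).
Closed-loop T = G/(1+GH).
Numerator: G_num * H_den = 2*s - 1.4.
Denominator: G_den * H_den + G_num * H_num = (s^2 + 5.9*s + 8.4) + (2*s - 1.4) = s^2 + 7.9*s + 7.
T(s) = (2*s - 1.4)/(s^2 + 7.9*s + 7)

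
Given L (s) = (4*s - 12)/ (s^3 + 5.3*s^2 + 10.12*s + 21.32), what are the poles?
Set denominator = 0: s^3 + 5.3*s^2 + 10.12*s + 21.32 = (s + 4.1)(s^2 + 1.2*s + 5.2) = 0 → Poles: -0.6 + 2.2j, -0.6 - 2.2j, -4.1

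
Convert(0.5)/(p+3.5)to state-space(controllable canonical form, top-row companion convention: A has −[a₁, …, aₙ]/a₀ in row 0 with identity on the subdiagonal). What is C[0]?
Reachable canonical form: C = numerator coefficients (right-aligned, zero-padded to length n).
num = 0.5, C = [[0.5]].
C[0] = 0.5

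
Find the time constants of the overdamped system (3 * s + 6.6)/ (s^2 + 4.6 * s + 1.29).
Overdamped: real poles at -0.3, -4.3. τ = -1/pole → τ₁ = 3.333, τ₂ = 0.2326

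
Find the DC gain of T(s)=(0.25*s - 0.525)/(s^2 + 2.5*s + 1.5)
DC gain = T(0) = num(0)/den(0) = -0.525/1.5 = -0.35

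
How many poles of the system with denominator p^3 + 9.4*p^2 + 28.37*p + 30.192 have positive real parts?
p^3 + 9.4*p^2 + 28.37*p + 30.192 = (p + 4.8)(p^2 + 4.6*p + 6.29). Poles: -2.3 + 1j, -2.3 - 1j, -4.8. RHP poles (Re>0): 0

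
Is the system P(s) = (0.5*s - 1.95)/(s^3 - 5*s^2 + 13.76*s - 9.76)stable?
Denominator: s^3 - 5*s^2 + 13.76*s - 9.76 = (s - 1)(s^2 - 4*s + 9.76). Poles: 1, 2 + 2.4j, 2 - 2.4j. All Re(p)<0: No (unstable)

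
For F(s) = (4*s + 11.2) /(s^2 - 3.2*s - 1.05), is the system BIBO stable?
Denominator: s^2 - 3.2*s - 1.05 = (s - 3.5)(s + 0.3). Poles: -0.3, 3.5. All Re(p)<0: No (unstable)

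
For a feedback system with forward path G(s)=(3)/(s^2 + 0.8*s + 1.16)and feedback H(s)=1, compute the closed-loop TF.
Closed-loop T = G/(1+GH).
Numerator: G_num * H_den = 3.
Denominator: G_den * H_den + G_num * H_num = (s^2 + 0.8*s + 1.16) + (3) = s^2 + 0.8*s + 4.16.
T(s) = (3)/(s^2 + 0.8*s + 4.16)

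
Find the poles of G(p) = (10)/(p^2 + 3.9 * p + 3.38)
Set denominator = 0: p^2 + 3.9*p + 3.38 = (p + 1.3)(p + 2.6) = 0 → Poles: -1.3, -2.6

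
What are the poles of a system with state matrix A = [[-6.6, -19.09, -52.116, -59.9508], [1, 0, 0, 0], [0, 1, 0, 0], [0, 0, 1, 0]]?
Eigenvalues solve det(λI - A) = 0.
Characteristic polynomial: λ^4 + 6.6*λ^3 + 19.09*λ^2 + 52.116*λ + 59.9508 = 0.
Factor: (λ + 4.2)(λ + 1.8)(λ^2 + 0.6*λ + 7.93) = 0.
Roots: -0.3 + 2.8j, -0.3 - 2.8j, -1.8, -4.2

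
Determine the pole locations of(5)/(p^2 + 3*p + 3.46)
Set denominator = 0: p^2 + 3*p + 3.46 = 0 → Poles: -1.5 + 1.1j, -1.5 - 1.1j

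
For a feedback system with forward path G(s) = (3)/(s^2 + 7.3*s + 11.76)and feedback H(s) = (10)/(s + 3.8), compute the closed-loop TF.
Closed-loop T = G/(1+GH).
Numerator: G_num * H_den = 3*s + 11.4.
Denominator: G_den * H_den + G_num * H_num = (s^3 + 11.1*s^2 + 39.5*s + 44.688) + (30) = s^3 + 11.1*s^2 + 39.5*s + 74.688.
T(s) = (3*s + 11.4)/(s^3 + 11.1*s^2 + 39.5*s + 74.688)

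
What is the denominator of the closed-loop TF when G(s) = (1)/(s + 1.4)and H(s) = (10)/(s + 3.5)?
Characteristic poly = G_den * H_den + G_num * H_num = (s^2 + 4.9*s + 4.9) + (10) = s^2 + 4.9*s + 14.9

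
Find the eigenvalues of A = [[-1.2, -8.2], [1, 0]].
Eigenvalues solve det(λI - A) = 0.
Characteristic polynomial: λ^2 + 1.2*λ + 8.2 = 0.
Roots: -0.6 + 2.8j, -0.6 - 2.8j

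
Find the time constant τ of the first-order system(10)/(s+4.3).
First-order system: τ = -1/pole. Pole = -4.3. τ = -1/(-4.3) = 0.2326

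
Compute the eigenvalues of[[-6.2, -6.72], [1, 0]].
Eigenvalues solve det(λI - A) = 0.
Characteristic polynomial: λ^2 + 6.2*λ + 6.72 = 0.
Factor: (λ + 4.8)(λ + 1.4) = 0.
Roots: -1.4, -4.8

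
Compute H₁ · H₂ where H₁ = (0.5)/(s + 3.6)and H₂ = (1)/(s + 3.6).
Series: H = H₁ · H₂ = (n₁·n₂)/(d₁·d₂).
Num: n₁·n₂ = 0.5. Den: d₁·d₂ = s^2 + 7.2*s + 12.96.
H(s) = (0.5)/(s^2 + 7.2*s + 12.96)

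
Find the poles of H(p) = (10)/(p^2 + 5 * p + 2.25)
Set denominator = 0: p^2 + 5*p + 2.25 = (p + 0.5)(p + 4.5) = 0 → Poles: -0.5, -4.5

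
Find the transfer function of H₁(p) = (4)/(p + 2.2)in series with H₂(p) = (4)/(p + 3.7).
Series: H = H₁ · H₂ = (n₁·n₂)/(d₁·d₂).
Num: n₁·n₂ = 16. Den: d₁·d₂ = p^2 + 5.9*p + 8.14.
H(p) = (16)/(p^2 + 5.9*p + 8.14)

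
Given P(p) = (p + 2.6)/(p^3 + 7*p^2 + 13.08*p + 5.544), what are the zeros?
Set numerator = 0: p + 2.6 = 0 → Zeros: -2.6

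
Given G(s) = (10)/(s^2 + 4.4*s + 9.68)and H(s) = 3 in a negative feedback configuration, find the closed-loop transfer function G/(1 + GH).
Closed-loop T = G/(1+GH).
Numerator: G_num * H_den = 10.
Denominator: G_den * H_den + G_num * H_num = (s^2 + 4.4*s + 9.68) + (30) = s^2 + 4.4*s + 39.68.
T(s) = (10)/(s^2 + 4.4*s + 39.68)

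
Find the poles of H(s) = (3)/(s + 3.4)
Set denominator = 0: s + 3.4 = 0 → Poles: -3.4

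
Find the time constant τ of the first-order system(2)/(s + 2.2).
First-order system: τ = -1/pole. Pole = -2.2. τ = -1/(-2.2) = 0.4545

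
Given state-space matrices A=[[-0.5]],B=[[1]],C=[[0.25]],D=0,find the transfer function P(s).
P(s) = C(sI - A)⁻¹B + D.
Characteristic polynomial det(sI - A) = s + 0.5.
Numerator from C·adj(sI-A)·B + D·det(sI-A) = 0.25.
P(s) = (0.25)/(s + 0.5)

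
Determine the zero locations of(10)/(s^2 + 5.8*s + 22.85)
Numerator is a nonzero constant (10) → Zeros: none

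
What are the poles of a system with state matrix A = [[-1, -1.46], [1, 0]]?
Eigenvalues solve det(λI - A) = 0.
Characteristic polynomial: λ^2 + λ + 1.46 = 0.
Roots: -0.5 + 1.1j, -0.5 - 1.1j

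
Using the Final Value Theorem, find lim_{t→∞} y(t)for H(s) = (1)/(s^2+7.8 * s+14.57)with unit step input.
FVT: lim_{t→∞} y(t) = lim_{s→0} s*Y(s) where Y(s) = H(s)/s.
= lim_{s→0} H(s) = H(0) = num(0)/den(0) = 1/14.57 = 0.06863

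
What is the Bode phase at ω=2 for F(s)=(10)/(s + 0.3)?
Substitute s = j*2: F(j2) = 0.733496 - 4.88998j.
∠F(j2) = atan2(Im, Re) = atan2(-4.88998, 0.733496) = -81.47°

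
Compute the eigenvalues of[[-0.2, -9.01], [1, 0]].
Eigenvalues solve det(λI - A) = 0.
Characteristic polynomial: λ^2 + 0.2*λ + 9.01 = 0.
Roots: -0.1 + 3j, -0.1 - 3j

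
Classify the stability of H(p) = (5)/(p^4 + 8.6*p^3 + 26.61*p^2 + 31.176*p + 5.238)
Denominator: p^4 + 8.6*p^3 + 26.61*p^2 + 31.176*p + 5.238 = (p + 3)(p + 0.2)(p^2 + 5.4*p + 8.73). Poles: -0.2, -2.7 + 1.2j, -2.7 - 1.2j, -3. Stable (all poles in LHP)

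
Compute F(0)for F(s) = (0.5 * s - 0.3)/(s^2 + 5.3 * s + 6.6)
DC gain = F(0) = num(0)/den(0) = -0.3/6.6 = -0.04545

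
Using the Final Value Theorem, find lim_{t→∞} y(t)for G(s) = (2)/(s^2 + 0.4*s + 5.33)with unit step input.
FVT: lim_{t→∞} y(t) = lim_{s→0} s*Y(s) where Y(s) = G(s)/s.
= lim_{s→0} G(s) = G(0) = num(0)/den(0) = 2/5.33 = 0.3752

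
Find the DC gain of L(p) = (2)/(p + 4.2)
DC gain = L(0) = num(0)/den(0) = 2/4.2 = 0.4762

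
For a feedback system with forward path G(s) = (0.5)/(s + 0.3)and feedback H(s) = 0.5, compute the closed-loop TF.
Closed-loop T = G/(1+GH).
Numerator: G_num * H_den = 0.5.
Denominator: G_den * H_den + G_num * H_num = (s + 0.3) + (0.25) = s + 0.55.
T(s) = (0.5)/(s + 0.55)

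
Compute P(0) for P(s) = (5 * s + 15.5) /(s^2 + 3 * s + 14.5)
DC gain = P(0) = num(0)/den(0) = 15.5/14.5 = 1.069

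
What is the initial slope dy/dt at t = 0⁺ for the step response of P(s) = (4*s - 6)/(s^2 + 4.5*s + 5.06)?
IVT: y'(0⁺) = lim_{s→∞} s²·Y(s) = lim_{s→∞} s·P(s).
deg(num) = 1, deg(den) = 2, relative degree = 1, so s·P(s) → (leading num)/(leading den) = 4/1 = 4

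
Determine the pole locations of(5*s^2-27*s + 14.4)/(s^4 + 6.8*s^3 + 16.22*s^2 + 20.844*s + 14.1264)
Set denominator = 0: s^4 + 6.8*s^3 + 16.22*s^2 + 20.844*s + 14.1264 = (s + 3.6)(s + 1.8)(s^2 + 1.4*s + 2.18) = 0 → Poles: -0.7 + 1.3j, -0.7 - 1.3j, -1.8, -3.6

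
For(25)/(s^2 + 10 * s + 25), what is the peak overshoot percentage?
Standard form: ωn²/(s²+2ζωn·s+ωn²) → ωn = 5, ζ = 1.
ζ ≥ 1, so the response is non-oscillatory: peak overshoot = 0%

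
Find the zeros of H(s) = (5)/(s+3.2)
Numerator is a nonzero constant (5) → Zeros: none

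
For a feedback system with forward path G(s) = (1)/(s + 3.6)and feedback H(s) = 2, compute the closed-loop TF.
Closed-loop T = G/(1+GH).
Numerator: G_num * H_den = 1.
Denominator: G_den * H_den + G_num * H_num = (s + 3.6) + (2) = s + 5.6.
T(s) = (1)/(s + 5.6)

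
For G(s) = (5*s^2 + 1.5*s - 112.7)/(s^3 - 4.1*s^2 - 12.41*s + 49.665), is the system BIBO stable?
Denominator: s^3 - 4.1*s^2 - 12.41*s + 49.665 = (s - 3.3)(s - 4.3)(s + 3.5). Poles: -3.5, 3.3, 4.3. All Re(p)<0: No (unstable)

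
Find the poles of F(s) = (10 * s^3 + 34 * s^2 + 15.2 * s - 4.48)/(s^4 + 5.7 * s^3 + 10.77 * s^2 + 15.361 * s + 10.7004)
Set denominator = 0: s^4 + 5.7*s^3 + 10.77*s^2 + 15.361*s + 10.7004 = (s + 3.7)(s + 1.2)(s^2 + 0.8*s + 2.41) = 0 → Poles: -0.4 + 1.5j, -0.4 - 1.5j, -1.2, -3.7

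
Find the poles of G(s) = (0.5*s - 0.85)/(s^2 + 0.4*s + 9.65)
Set denominator = 0: s^2 + 0.4*s + 9.65 = 0 → Poles: -0.2 + 3.1j, -0.2 - 3.1j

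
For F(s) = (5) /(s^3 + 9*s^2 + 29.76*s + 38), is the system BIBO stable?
Denominator: s^3 + 9*s^2 + 29.76*s + 38 = (s + 3.8)(s^2 + 5.2*s + 10). Poles: -2.6 + 1.8j, -2.6 - 1.8j, -3.8. All Re(p)<0: Yes (stable)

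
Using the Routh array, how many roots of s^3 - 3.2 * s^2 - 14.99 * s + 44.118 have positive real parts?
Routh array:
s^3: [1, -14.99]; s^2: [-3.2, 44.118]; s^1: [-1.20313]; s^0: [44.118]
First column: [1, -3.2, -1.20313, 44.118]. Sign changes = RHP roots = 2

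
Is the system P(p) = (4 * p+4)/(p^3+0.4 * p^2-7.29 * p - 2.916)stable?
Denominator: p^3 + 0.4*p^2 - 7.29*p - 2.916 = (p - 2.7)(p + 2.7)(p + 0.4). Poles: -0.4, -2.7, 2.7. All Re(p)<0: No (unstable)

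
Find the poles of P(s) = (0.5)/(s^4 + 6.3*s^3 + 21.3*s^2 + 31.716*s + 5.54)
Set denominator = 0: s^4 + 6.3*s^3 + 21.3*s^2 + 31.716*s + 5.54 = (s + 2.5)(s + 0.2)(s^2 + 3.6*s + 11.08) = 0 → Poles: -0.2, -1.8 + 2.8j, -1.8 - 2.8j, -2.5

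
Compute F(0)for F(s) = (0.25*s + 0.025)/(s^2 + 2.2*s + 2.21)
DC gain = F(0) = num(0)/den(0) = 0.025/2.21 = 0.01131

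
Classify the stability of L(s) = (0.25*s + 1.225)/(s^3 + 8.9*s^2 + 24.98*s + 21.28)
Denominator: s^3 + 8.9*s^2 + 24.98*s + 21.28 = (s + 3.5)(s + 1.6)(s + 3.8). Poles: -1.6, -3.5, -3.8. Stable (all poles in LHP)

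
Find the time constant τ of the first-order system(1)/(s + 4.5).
First-order system: τ = -1/pole. Pole = -4.5. τ = -1/(-4.5) = 0.2222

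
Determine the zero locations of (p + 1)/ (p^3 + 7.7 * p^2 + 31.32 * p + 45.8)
Set numerator = 0: p + 1 = 0 → Zeros: -1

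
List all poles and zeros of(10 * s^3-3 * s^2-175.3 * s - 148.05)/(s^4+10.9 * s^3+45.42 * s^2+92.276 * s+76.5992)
Set denominator = 0: s^4 + 10.9*s^3 + 45.42*s^2 + 92.276*s + 76.5992 = (s + 4.6)(s + 2.3)(s^2 + 4*s + 7.24) = 0 → Poles: -2 + 1.8j, -2 - 1.8j, -2.3, -4.6
Set numerator = 0: 10*s^3 - 3*s^2 - 175.3*s - 148.05 = 10*(s + 3.5)(s - 4.7)(s + 0.9) = 0 → Zeros: -0.9, -3.5, 4.7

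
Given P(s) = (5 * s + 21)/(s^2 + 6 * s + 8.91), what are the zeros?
Set numerator = 0: 5*s + 21 = 0 → Zeros: -4.2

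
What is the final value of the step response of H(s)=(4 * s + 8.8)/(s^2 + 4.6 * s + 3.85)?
FVT: lim_{t→∞} y(t) = lim_{s→0} s*Y(s) where Y(s) = H(s)/s.
= lim_{s→0} H(s) = H(0) = num(0)/den(0) = 8.8/3.85 = 2.286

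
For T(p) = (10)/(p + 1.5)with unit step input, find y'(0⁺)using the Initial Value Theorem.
IVT: y'(0⁺) = lim_{p→∞} p²·Y(p) = lim_{p→∞} p·T(p).
deg(num) = 0, deg(den) = 1, relative degree = 1, so p·T(p) → (leading num)/(leading den) = 10/1 = 10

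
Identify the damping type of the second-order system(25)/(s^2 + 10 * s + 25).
Standard form: ωn²/(s²+2ζωn·s+ωn²) gives ωn=5, ζ=1.
Critically damped (ζ = 1)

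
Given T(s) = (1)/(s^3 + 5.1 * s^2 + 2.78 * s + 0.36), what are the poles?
Set denominator = 0: s^3 + 5.1*s^2 + 2.78*s + 0.36 = (s + 0.2)(s + 0.4)(s + 4.5) = 0 → Poles: -0.2, -0.4, -4.5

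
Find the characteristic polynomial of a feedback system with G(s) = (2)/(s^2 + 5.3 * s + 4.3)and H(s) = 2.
Characteristic poly = G_den * H_den + G_num * H_num = (s^2 + 5.3*s + 4.3) + (4) = s^2 + 5.3*s + 8.3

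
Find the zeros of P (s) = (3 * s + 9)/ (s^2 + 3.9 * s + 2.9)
Set numerator = 0: 3*s + 9 = 0 → Zeros: -3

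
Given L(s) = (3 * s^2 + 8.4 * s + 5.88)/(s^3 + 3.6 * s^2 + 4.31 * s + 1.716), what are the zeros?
Set numerator = 0: 3*s^2 + 8.4*s + 5.88 = 3*(s + 1.4)(s + 1.4) = 0 → Zeros: -1.4, -1.4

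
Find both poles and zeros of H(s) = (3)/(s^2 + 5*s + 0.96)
Set denominator = 0: s^2 + 5*s + 0.96 = (s + 4.8)(s + 0.2) = 0 → Poles: -0.2, -4.8
Numerator is a nonzero constant (3) → Zeros: none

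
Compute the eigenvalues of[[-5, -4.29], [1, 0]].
Eigenvalues solve det(λI - A) = 0.
Characteristic polynomial: λ^2 + 5*λ + 4.29 = 0.
Factor: (λ + 3.9)(λ + 1.1) = 0.
Roots: -1.1, -3.9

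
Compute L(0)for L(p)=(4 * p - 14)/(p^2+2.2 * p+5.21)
DC gain = L(0) = num(0)/den(0) = -14/5.21 = -2.687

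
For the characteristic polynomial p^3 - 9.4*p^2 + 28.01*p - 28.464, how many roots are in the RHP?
p^3 - 9.4*p^2 + 28.01*p - 28.464 = (p - 4.8)(p^2 - 4.6*p + 5.93). Poles: 2.3 + 0.8j, 2.3 - 0.8j, 4.8. RHP poles (Re>0): 3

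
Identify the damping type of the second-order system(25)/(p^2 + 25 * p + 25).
Standard form: ωn²/(p²+2ζωn·p+ωn²) gives ωn=5, ζ=2.5.
Overdamped (ζ = 2.5 > 1)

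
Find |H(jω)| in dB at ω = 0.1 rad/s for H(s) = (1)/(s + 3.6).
Substitute s = j*0.1: H(j0.1) = 0.277564 - 0.0077101j.
|H(j0.1)| = sqrt(Re² + Im²) = 0.2777.
20*log₁₀(0.2777) = -11.13 dB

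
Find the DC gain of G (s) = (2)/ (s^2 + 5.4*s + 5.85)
DC gain = G(0) = num(0)/den(0) = 2/5.85 = 0.3419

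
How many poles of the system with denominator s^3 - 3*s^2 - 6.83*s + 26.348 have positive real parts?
s^3 - 3*s^2 - 6.83*s + 26.348 = (s + 2.8)(s^2 - 5.8*s + 9.41). Poles: -2.8, 2.9 + 1j, 2.9 - 1j. RHP poles (Re>0): 2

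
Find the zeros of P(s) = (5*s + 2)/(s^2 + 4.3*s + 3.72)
Set numerator = 0: 5*s + 2 = 0 → Zeros: -0.4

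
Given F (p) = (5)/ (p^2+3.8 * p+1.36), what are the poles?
Set denominator = 0: p^2 + 3.8*p + 1.36 = (p + 0.4)(p + 3.4) = 0 → Poles: -0.4, -3.4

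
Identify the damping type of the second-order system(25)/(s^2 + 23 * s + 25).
Standard form: ωn²/(s²+2ζωn·s+ωn²) gives ωn=5, ζ=2.3.
Overdamped (ζ = 2.3 > 1)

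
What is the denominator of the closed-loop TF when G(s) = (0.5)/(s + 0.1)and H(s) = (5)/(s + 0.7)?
Characteristic poly = G_den * H_den + G_num * H_num = (s^2 + 0.8*s + 0.07) + (2.5) = s^2 + 0.8*s + 2.57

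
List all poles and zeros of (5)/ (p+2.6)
Set denominator = 0: p + 2.6 = 0 → Poles: -2.6
Numerator is a nonzero constant (5) → Zeros: none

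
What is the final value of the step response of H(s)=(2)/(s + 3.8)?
FVT: lim_{t→∞} y(t) = lim_{s→0} s*Y(s) where Y(s) = H(s)/s.
= lim_{s→0} H(s) = H(0) = num(0)/den(0) = 2/3.8 = 0.5263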